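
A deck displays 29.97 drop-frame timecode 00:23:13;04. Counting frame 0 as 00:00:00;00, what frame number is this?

41752

Complete 10-minute blocks: 2, each 17982 frames → 35964.
Remaining 3 whole minutes in the current block: 1800 + 2 × 1798 = 5396 frames.
Within the current minute: 13 × 30 + 4 − 2 = 392 (labels ;00/;01 skipped at this minute). Total = 35964 + 5396 + 392 = 41752.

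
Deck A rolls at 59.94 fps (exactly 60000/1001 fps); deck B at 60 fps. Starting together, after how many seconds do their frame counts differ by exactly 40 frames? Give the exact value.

2002/3 seconds

The gap grows by |60 − 60000/1001| = 60/1001 frames per second.
Time for a 40-frame gap: 40 ÷ (60/1001) = 2002/3 s.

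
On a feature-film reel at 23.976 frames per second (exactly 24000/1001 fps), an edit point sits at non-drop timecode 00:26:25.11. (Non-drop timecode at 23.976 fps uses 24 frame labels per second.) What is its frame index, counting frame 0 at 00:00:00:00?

Total seconds to the label: (0 × 3600 + 26 × 60 + 25) = 1585.
Frame index = 1585 × 24 + 11 = 38051.

frame 38051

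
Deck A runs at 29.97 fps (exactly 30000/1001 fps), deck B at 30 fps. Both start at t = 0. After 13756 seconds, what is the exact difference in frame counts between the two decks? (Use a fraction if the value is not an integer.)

412680/1001 frames

A emits 30000/1001 × 13756 = 412680000/1001 frames; B emits 30 × 13756 = 412680.
Difference = 412680/1001 frames (≈ 412.2677); B is ahead of A.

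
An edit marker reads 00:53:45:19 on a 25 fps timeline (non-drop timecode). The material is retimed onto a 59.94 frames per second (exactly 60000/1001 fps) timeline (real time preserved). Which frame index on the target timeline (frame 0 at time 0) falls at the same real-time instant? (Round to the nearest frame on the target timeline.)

Source frame index: (0×3600 + 53×60 + 45) × 25 + 19 = 80644.
Real time: 80644 / (25) = 80644/25 s.
Target frame: (80644/25) × (60000/1001) = 193545600/1001 ≈ 193352.248 → 193352.

frame 193352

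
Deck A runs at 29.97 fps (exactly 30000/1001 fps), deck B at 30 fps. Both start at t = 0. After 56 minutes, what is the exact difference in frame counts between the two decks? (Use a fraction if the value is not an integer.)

14400/143 frames

56 min = 3360 s.
A emits 30000/1001 × 3360 = 14400000/143 frames; B emits 30 × 3360 = 100800.
Difference = 14400/143 frames (≈ 100.6993); B is ahead of A.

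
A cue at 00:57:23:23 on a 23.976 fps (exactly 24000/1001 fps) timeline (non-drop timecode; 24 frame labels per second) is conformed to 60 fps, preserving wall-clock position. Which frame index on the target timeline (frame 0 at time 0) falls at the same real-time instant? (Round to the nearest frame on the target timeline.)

frame 206844

Source frame index: (0×3600 + 57×60 + 23) × 24 + 23 = 82655.
Real time: 82655 / (24000/1001) = 16547531/4800 s.
Target frame: (16547531/4800) × (60) = 16547531/80 ≈ 206844.138 → 206844.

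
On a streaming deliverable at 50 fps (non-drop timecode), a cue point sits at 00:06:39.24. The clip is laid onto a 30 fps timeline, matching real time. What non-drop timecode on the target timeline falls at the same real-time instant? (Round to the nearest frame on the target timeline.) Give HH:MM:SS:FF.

00:06:39:14

Source frame index: (0×3600 + 6×60 + 39) × 50 + 24 = 19974.
Real time: 19974 / (50) = 9987/25 s.
Target frame: (9987/25) × (30) = 59922/5 ≈ 11984.400 → 11984.
At 30 labels/s: frame 11984 → 00:06:39:14.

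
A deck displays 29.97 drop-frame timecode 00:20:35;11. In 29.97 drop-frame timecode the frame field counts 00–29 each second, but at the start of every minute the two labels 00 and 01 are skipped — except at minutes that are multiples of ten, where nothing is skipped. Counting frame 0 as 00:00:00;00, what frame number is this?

Complete 10-minute blocks: 2, each 17982 frames → 35964.
Remaining 0 whole minutes in the current block: 0 frames.
Within the current minute: 35 × 30 + 11 = 1061. Total = 35964 + 0 + 1061 = 37025.

37025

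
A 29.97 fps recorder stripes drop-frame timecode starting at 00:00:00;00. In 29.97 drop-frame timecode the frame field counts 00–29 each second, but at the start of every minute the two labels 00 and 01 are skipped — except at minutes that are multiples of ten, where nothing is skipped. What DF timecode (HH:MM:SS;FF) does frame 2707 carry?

00:01:30;09

Ten DF minutes hold 17982 frames, so frame 2707 lies in block 0 (frames 0–17981) with 2707 frames into that block.
The block's first minute is 1800 frames and the rest 1798 each; 2707 frames reaches minute 1, so 0 × 18 + 1 × 2 = 2 labels have been skipped so far.
Adding those back, label number 2707 + 2 = 2709 at 30 labels/s is 90 s + 9 f = 0 h 1 min 30 s frame 9, i.e. 00:01:30;09.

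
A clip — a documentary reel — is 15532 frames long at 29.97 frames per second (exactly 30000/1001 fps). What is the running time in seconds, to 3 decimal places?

518.251 seconds

Running time = 15532 × 1001/30000 = 3886883/7500 s ≈ 518.251 s.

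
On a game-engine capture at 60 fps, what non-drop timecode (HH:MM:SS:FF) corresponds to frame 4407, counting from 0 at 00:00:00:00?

4407 ÷ 60 = 73 full seconds, remainder 27 frames.
73 s = 0 h 1 min 13 s.
Timecode: 00:01:13:27.

00:01:13:27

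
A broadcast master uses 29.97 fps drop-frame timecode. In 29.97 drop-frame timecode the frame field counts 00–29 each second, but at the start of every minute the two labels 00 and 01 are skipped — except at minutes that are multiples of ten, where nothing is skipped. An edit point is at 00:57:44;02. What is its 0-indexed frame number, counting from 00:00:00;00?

As if non-drop at 30 labels/s: (0 × 3600 + 57 × 60 + 44) × 30 + 2 = 103922.
Minute boundaries passed: 57; those not divisible by 10: 57 − 5 = 52; dropped labels = 2 × 52 = 104.
Actual frame index = 103922 − 104 = 103818.

103818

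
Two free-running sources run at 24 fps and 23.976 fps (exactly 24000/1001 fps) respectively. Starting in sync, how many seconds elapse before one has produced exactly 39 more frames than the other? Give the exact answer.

The gap grows by |24000/1001 − 24| = 24/1001 frames per second.
Time for a 39-frame gap: 39 ÷ (24/1001) = 1626.625 s.

1626.625 seconds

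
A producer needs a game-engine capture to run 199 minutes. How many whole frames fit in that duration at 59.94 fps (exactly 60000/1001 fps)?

715684 frames

199 min = 11940 s.
Frames = 11940 × 60000/1001 = 716400000/1001 ≈ 715684.3157.
Complete frames: 715684.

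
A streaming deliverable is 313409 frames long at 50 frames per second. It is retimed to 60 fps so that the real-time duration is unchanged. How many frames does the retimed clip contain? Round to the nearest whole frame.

Frames at target rate = 313409 × (60) / (50) = 1880454/5 ≈ 376090.800.
Nearest whole frame: 376091.

376091 frames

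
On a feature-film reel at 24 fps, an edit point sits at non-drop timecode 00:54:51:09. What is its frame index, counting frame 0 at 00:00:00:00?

Total seconds to the label: (0 × 3600 + 54 × 60 + 51) = 3291.
Frame index = 3291 × 24 + 9 = 78993.

78993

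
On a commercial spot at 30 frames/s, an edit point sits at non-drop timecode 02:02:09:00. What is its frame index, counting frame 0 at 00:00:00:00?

Total seconds to the label: (2 × 3600 + 2 × 60 + 9) = 7329.
Frame index = 7329 × 30 + 0 = 219870.

219870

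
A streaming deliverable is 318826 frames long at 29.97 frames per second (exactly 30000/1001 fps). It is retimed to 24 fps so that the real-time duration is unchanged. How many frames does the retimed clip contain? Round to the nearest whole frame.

255316 frames

Frames at target rate = 318826 × (24) / (30000/1001) = 159572413/625 ≈ 255315.861.
Nearest whole frame: 255316.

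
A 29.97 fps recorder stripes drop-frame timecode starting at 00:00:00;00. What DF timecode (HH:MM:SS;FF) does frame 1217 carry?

00:00:40;17

Each 10-minute DF block holds 10 × 60 × 30 − 9 × 2 = 17982 frames. 1217 ÷ 17982 → 0 full blocks, remainder 1217.
Within the partial block the first minute is 1800 frames and each further minute 1798, so 0 further minute boundaries passed. Total skipped labels = 18 × 0 + 2 × 0 = 0.
Non-drop label index = 1217 + 0 = 1217; at 30 labels/s that is 00:00:40:17, i.e. DF 00:00:40;17.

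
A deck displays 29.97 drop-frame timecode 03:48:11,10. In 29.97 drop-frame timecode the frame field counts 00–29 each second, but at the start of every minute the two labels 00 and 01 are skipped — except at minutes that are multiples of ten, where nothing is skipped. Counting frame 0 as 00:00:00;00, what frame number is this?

410328

Complete 10-minute blocks: 22, each 17982 frames → 395604.
Remaining 8 whole minutes in the current block: 1800 + 7 × 1798 = 14386 frames.
Within the current minute: 11 × 30 + 10 − 2 = 338 (labels ;00/;01 skipped at this minute). Total = 395604 + 14386 + 338 = 410328.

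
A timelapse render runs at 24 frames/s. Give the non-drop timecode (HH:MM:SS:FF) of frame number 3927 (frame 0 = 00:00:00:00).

3927 ÷ 24 = 163 full seconds, remainder 15 frames.
163 s = 0 h 2 min 43 s.
Timecode: 00:02:43:15.

00:02:43:15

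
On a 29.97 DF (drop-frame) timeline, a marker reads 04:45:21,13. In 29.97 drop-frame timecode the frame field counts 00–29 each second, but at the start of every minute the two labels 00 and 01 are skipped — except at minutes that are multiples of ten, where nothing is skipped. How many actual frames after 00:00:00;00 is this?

As if non-drop at 30 labels/s: (4 × 3600 + 45 × 60 + 21) × 30 + 13 = 513643.
Minute boundaries passed: 285; those not divisible by 10: 285 − 28 = 257; dropped labels = 2 × 257 = 514.
Actual frame index = 513643 − 514 = 513129.

513129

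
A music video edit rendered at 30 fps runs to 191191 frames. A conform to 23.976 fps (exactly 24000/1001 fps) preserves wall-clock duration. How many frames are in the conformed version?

152800 frames

Target frames = source frames × (target rate / source rate) = 191191 × (24000/1001)/(30) = 191191 × 800/1001 = 152800.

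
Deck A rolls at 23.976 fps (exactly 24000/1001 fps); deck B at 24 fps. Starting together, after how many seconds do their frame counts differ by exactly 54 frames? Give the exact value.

2252.25 seconds

The gap grows by |24 − 24000/1001| = 24/1001 frames per second.
Time for a 54-frame gap: 54 ÷ (24/1001) = 2252.25 s.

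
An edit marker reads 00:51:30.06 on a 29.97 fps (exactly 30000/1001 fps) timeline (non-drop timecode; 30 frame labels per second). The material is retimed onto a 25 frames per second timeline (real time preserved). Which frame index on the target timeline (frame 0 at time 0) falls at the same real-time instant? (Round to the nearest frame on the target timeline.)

Source frame index: (0×3600 + 51×60 + 30) × 30 + 6 = 92706.
Real time: 92706 / (30000/1001) = 15466451/5000 s.
Target frame: (15466451/5000) × (25) = 15466451/200 ≈ 77332.255 → 77332.

frame 77332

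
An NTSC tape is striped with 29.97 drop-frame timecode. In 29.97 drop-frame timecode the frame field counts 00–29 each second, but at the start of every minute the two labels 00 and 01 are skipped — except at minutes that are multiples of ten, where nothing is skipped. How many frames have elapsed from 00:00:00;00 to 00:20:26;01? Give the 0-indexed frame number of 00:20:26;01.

36745

As if non-drop at 30 labels/s: (0 × 3600 + 20 × 60 + 26) × 30 + 1 = 36781.
Minute boundaries passed: 20; those not divisible by 10: 20 − 2 = 18; dropped labels = 2 × 18 = 36.
Actual frame index = 36781 − 36 = 36745.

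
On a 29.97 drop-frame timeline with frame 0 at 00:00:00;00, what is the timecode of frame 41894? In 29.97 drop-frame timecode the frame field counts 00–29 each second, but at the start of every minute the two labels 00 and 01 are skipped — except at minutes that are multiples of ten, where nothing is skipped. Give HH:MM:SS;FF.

Each 10-minute DF block holds 10 × 60 × 30 − 9 × 2 = 17982 frames. 41894 ÷ 17982 → 2 full blocks, remainder 5930.
Within the partial block the first minute is 1800 frames and each further minute 1798, so 3 further minute boundaries passed. Total skipped labels = 18 × 2 + 2 × 3 = 42.
Non-drop label index = 41894 + 42 = 41936; at 30 labels/s that is 00:23:17:26, i.e. DF 00:23:17;26.

00:23:17;26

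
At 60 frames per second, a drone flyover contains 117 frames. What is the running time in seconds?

Running time = 117 / (60) = 1.95 s.

1.95 seconds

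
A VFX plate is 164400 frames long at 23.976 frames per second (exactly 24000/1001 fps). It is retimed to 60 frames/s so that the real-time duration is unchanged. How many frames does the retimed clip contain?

411411 frames

Target frames = source frames × (target rate / source rate) = 164400 × (60)/(24000/1001) = 164400 × 1001/400 = 411411.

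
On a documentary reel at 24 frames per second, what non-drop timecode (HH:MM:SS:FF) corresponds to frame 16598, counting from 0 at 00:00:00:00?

00:11:31:14

16598 ÷ 24 = 691 full seconds, remainder 14 frames.
691 s = 0 h 11 min 31 s.
Timecode: 00:11:31:14.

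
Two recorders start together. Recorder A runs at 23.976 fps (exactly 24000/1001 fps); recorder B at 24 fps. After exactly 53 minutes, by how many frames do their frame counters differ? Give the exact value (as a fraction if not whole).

76320/1001 frames

53 min = 3180 s.
A emits 24000/1001 × 3180 = 76320000/1001 frames; B emits 24 × 3180 = 76320.
Difference = 76320/1001 frames (≈ 76.2438); B is ahead of A.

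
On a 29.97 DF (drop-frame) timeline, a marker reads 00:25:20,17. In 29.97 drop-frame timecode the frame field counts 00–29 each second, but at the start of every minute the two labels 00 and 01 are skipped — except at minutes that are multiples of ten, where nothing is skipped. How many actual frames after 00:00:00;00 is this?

Complete 10-minute blocks: 2, each 17982 frames → 35964.
Remaining 5 whole minutes in the current block: 1800 + 4 × 1798 = 8992 frames.
Within the current minute: 20 × 30 + 17 − 2 = 615 (labels ;00/;01 skipped at this minute). Total = 35964 + 8992 + 615 = 45571.

45571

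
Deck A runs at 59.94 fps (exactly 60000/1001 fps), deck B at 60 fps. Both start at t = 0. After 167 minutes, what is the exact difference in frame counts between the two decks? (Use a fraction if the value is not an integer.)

601200/1001 frames

167 min = 10020 s.
A emits 60000/1001 × 10020 = 601200000/1001 frames; B emits 60 × 10020 = 601200.
Difference = 601200/1001 frames (≈ 600.5994); B is ahead of A.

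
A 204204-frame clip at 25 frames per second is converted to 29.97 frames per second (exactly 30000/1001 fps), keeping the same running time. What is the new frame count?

244800 frames

Target frames = source frames × (target rate / source rate) = 204204 × (30000/1001)/(25) = 204204 × 1200/1001 = 244800.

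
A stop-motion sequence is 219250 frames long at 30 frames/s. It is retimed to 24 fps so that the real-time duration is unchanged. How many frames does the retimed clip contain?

Target frames = source frames × (target rate / source rate) = 219250 × (24)/(30) = 219250 × 4/5 = 175400.

175400 frames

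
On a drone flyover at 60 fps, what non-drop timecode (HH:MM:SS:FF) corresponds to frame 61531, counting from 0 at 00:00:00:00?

61531 ÷ 60 = 1025 full seconds, remainder 31 frames.
1025 s = 0 h 17 min 5 s.
Timecode: 00:17:05:31.

00:17:05:31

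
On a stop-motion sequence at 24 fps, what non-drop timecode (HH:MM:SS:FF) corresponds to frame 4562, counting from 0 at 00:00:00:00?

00:03:10:02

4562 ÷ 24 = 190 full seconds, remainder 2 frames.
190 s = 0 h 3 min 10 s.
Timecode: 00:03:10:02.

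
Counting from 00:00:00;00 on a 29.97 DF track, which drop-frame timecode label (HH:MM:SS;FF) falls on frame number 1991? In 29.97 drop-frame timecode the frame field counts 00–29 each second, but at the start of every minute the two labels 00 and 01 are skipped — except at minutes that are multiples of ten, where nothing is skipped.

Ten DF minutes hold 17982 frames, so frame 1991 lies in block 0 (frames 0–17981) with 1991 frames into that block.
The block's first minute is 1800 frames and the rest 1798 each; 1991 frames reaches minute 1, so 0 × 18 + 1 × 2 = 2 labels have been skipped so far.
Adding those back, label number 1991 + 2 = 1993 at 30 labels/s is 66 s + 13 f = 0 h 1 min 6 s frame 13, i.e. 00:01:06;13.

00:01:06;13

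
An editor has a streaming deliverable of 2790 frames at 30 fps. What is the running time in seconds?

93 seconds

Running time = 2790 / (30) = 93 s.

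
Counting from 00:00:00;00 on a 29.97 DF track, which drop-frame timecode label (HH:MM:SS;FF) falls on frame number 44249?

00:24:36;13

Ten DF minutes hold 17982 frames, so frame 44249 lies in block 2 (frames 35964–53945) with 8285 frames into that block.
The block's first minute is 1800 frames and the rest 1798 each; 8285 frames reaches minute 4, so 2 × 18 + 4 × 2 = 44 labels have been skipped so far.
Adding those back, label number 44249 + 44 = 44293 at 30 labels/s is 1476 s + 13 f = 0 h 24 min 36 s frame 13, i.e. 00:24:36;13.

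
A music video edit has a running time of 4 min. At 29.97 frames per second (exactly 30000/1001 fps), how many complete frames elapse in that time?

4 min = 240 s.
Frames = 240 × 30000/1001 = 7200000/1001 ≈ 7192.8072.
Complete frames: 7192.

7192 frames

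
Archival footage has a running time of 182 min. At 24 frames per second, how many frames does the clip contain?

182 min = 10920 s.
Frames = 10920 × 24 = 262080.

262080 frames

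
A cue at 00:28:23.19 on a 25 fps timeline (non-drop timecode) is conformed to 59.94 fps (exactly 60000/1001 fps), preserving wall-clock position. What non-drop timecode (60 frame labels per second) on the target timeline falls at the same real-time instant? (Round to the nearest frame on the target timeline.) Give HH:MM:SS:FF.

00:28:22:03

Source frame index: (0×3600 + 28×60 + 23) × 25 + 19 = 42594.
Real time: 42594 / (25) = 42594/25 s.
Target frame: (42594/25) × (60000/1001) = 102225600/1001 ≈ 102123.477 → 102123.
At 60 labels/s: frame 102123 → 00:28:22:03.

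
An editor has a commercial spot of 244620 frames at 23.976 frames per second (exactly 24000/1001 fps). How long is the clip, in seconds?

Running time = 244620 / (24000/1001) = 10202.6925 s.

10202.6925 seconds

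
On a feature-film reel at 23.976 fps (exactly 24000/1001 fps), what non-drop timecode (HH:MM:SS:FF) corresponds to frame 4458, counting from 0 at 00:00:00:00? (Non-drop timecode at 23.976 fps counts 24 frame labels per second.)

00:03:05:18

4458 ÷ 24 = 185 full seconds, remainder 18 frames.
185 s = 0 h 3 min 5 s.
Timecode: 00:03:05:18.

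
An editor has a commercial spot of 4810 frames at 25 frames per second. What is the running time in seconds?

Running time = 4810 / (25) = 192.4 s.

192.4 seconds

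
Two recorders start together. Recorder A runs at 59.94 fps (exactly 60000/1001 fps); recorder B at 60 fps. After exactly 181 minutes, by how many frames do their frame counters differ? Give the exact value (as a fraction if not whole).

181 min = 10860 s.
A emits 60000/1001 × 10860 = 651600000/1001 frames; B emits 60 × 10860 = 651600.
Difference = 651600/1001 frames (≈ 650.9491); B is ahead of A.

651600/1001 frames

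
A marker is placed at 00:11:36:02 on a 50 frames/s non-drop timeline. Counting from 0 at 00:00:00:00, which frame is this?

Total seconds to the label: (0 × 3600 + 11 × 60 + 36) = 696.
Frame index = 696 × 50 + 2 = 34802.

34802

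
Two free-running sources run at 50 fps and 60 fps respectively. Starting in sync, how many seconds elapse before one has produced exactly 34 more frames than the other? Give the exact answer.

3.4 seconds

The gap grows by |60 − 50| = 10 frames per second.
Time for a 34-frame gap: 34 ÷ (10) = 3.4 s.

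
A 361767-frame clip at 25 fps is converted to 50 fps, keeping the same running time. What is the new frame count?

723534 frames

Frames at target rate = 361767 × (50) / (25) = 723534.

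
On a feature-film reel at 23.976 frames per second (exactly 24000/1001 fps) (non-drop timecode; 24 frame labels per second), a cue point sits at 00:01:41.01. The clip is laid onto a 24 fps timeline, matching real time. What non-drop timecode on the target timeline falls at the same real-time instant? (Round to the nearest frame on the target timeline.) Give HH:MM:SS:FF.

00:01:41:03

Source frame index: (0×3600 + 1×60 + 41) × 24 + 1 = 2425.
Real time: 2425 / (24000/1001) = 97097/960 s.
Target frame: (97097/960) × (24) = 97097/40 ≈ 2427.425 → 2427.
At 24 labels/s: frame 2427 → 00:01:41:03.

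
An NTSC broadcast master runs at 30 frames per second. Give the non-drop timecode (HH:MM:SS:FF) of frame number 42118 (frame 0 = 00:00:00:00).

42118 ÷ 30 = 1403 full seconds, remainder 28 frames.
1403 s = 0 h 23 min 23 s.
Timecode: 00:23:23:28.

00:23:23:28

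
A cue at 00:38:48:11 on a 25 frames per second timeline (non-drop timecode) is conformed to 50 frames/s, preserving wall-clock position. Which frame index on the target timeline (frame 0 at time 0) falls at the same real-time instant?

Source frame index: (0×3600 + 38×60 + 48) × 25 + 11 = 58211.
Real time: 58211 / (25) = 58211/25 s.
Target frame: (58211/25) × (50) = 116422.

frame 116422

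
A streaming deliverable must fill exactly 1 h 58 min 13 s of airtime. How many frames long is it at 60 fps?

1 h 58 min 13 s = 7093 s.
Frames = 7093 × 60 = 425580.

425580 frames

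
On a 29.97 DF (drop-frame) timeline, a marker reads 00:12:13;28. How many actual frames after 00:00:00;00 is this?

Complete 10-minute blocks: 1, each 17982 frames → 17982.
Remaining 2 whole minutes in the current block: 1800 + 1 × 1798 = 3598 frames.
Within the current minute: 13 × 30 + 28 − 2 = 416 (labels ;00/;01 skipped at this minute). Total = 17982 + 3598 + 416 = 21996.

21996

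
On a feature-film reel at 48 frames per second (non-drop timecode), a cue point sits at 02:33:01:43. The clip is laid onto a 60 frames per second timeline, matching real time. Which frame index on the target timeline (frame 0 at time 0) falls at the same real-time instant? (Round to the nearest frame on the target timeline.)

frame 550914

Source frame index: (2×3600 + 33×60 + 1) × 48 + 43 = 440731.
Real time: 440731 / (48) = 440731/48 s.
Target frame: (440731/48) × (60) = 2203655/4 ≈ 550913.750 → 550914.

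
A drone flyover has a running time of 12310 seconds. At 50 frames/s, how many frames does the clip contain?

615500 frames

Frames = 12310 × 50 = 615500.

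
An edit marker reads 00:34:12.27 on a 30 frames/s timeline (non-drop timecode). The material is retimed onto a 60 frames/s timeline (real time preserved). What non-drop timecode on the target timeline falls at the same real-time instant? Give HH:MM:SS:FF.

00:34:12:54

Source frame index: (0×3600 + 34×60 + 12) × 30 + 27 = 61587.
Real time: 61587 / (30) = 20529/10 s.
Target frame: (20529/10) × (60) = 123174.
At 60 labels/s: frame 123174 → 00:34:12:54.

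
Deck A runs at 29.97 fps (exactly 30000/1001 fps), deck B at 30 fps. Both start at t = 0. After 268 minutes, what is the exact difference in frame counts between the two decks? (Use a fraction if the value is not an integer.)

482400/1001 frames

268 min = 16080 s.
A emits 30000/1001 × 16080 = 482400000/1001 frames; B emits 30 × 16080 = 482400.
Difference = 482400/1001 frames (≈ 481.9181); B is ahead of A.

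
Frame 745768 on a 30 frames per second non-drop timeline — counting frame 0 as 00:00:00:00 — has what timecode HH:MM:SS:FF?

745768 ÷ 30 = 24858 full seconds, remainder 28 frames.
24858 s = 6 h 54 min 18 s.
Timecode: 06:54:18:28.

06:54:18:28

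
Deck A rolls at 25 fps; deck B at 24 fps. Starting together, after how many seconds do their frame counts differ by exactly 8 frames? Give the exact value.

8 seconds

The gap grows by |24 − 25| = 1 frame per second.
Time for a 8-frame gap: 8 ÷ (1) = 8 s.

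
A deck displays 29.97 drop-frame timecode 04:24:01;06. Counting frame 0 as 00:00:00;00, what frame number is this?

474760

Complete 10-minute blocks: 26, each 17982 frames → 467532.
Remaining 4 whole minutes in the current block: 1800 + 3 × 1798 = 7194 frames.
Within the current minute: 1 × 30 + 6 − 2 = 34 (labels ;00/;01 skipped at this minute). Total = 467532 + 7194 + 34 = 474760.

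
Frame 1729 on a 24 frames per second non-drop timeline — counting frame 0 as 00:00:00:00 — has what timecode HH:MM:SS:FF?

00:01:12:01

1729 ÷ 24 = 72 full seconds, remainder 1 frame.
72 s = 0 h 1 min 12 s.
Timecode: 00:01:12:01.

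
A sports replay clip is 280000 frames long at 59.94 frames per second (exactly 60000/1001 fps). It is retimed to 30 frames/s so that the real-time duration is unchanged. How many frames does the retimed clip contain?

Target frames = source frames × (target rate / source rate) = 280000 × (30)/(60000/1001) = 280000 × 1001/2000 = 140140.

140140 frames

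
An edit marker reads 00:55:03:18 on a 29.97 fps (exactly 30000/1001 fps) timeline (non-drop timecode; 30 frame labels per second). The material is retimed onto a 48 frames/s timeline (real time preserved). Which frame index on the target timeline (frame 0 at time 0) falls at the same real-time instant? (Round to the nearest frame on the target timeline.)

Source frame index: (0×3600 + 55×60 + 3) × 30 + 18 = 99108.
Real time: 99108 / (30000/1001) = 8267259/2500 s.
Target frame: (8267259/2500) × (48) = 99207108/625 ≈ 158731.373 → 158731.

frame 158731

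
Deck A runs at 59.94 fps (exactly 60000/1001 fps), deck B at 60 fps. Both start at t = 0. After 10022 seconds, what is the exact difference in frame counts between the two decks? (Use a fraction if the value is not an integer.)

A emits 60000/1001 × 10022 = 601320000/1001 frames; B emits 60 × 10022 = 601320.
Difference = 601320/1001 frames (≈ 600.7193); B is ahead of A.

601320/1001 frames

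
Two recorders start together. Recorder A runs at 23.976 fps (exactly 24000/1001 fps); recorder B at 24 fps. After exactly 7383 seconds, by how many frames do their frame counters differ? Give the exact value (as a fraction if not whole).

A emits 24000/1001 × 7383 = 177192000/1001 frames; B emits 24 × 7383 = 177192.
Difference = 177192/1001 frames (≈ 177.0150); B is ahead of A.

177192/1001 frames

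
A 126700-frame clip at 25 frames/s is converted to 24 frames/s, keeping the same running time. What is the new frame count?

Target frames = source frames × (target rate / source rate) = 126700 × (24)/(25) = 126700 × 24/25 = 121632.

121632 frames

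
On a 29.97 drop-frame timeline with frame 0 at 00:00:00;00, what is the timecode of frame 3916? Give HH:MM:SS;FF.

00:02:10;20

Ten DF minutes hold 17982 frames, so frame 3916 lies in block 0 (frames 0–17981) with 3916 frames into that block.
The block's first minute is 1800 frames and the rest 1798 each; 3916 frames reaches minute 2, so 0 × 18 + 2 × 2 = 4 labels have been skipped so far.
Adding those back, label number 3916 + 4 = 3920 at 30 labels/s is 130 s + 20 f = 0 h 2 min 10 s frame 20, i.e. 00:02:10;20.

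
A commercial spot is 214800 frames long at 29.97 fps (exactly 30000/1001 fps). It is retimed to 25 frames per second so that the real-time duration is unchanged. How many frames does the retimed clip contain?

179179 frames

Target frames = source frames × (target rate / source rate) = 214800 × (25)/(30000/1001) = 214800 × 1001/1200 = 179179.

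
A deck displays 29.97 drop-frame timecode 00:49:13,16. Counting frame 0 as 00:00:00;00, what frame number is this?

88516

As if non-drop at 30 labels/s: (0 × 3600 + 49 × 60 + 13) × 30 + 16 = 88606.
Minute boundaries passed: 49; those not divisible by 10: 49 − 4 = 45; dropped labels = 2 × 45 = 90.
Actual frame index = 88606 − 90 = 88516.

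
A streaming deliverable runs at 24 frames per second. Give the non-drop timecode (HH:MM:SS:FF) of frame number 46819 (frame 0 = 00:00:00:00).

00:32:30:19

46819 ÷ 24 = 1950 full seconds, remainder 19 frames.
1950 s = 0 h 32 min 30 s.
Timecode: 00:32:30:19.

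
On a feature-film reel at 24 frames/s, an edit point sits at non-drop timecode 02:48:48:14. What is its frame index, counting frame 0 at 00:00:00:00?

Total seconds to the label: (2 × 3600 + 48 × 60 + 48) = 10128.
Frame index = 10128 × 24 + 14 = 243086.

243086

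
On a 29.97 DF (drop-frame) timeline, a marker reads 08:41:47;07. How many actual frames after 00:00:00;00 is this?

938279

Complete 10-minute blocks: 52, each 17982 frames → 935064.
Remaining 1 whole minute in the current block: 1800 + 0 × 1798 = 1800 frames.
Within the current minute: 47 × 30 + 7 − 2 = 1415 (labels ;00/;01 skipped at this minute). Total = 935064 + 1800 + 1415 = 938279.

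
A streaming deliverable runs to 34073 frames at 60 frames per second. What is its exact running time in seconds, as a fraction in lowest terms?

Running time = 34073 ÷ (60) = 34073 × 1/60 = 34073/60 s.

34073/60 seconds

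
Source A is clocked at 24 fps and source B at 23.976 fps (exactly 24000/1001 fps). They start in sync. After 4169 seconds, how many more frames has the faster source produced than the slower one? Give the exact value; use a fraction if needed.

A emits 24 × 4169 = 100056 frames; B emits 24000/1001 × 4169 = 9096000/91.
Difference = 9096/91 frames (≈ 99.9560); B is behind A.

9096/91 frames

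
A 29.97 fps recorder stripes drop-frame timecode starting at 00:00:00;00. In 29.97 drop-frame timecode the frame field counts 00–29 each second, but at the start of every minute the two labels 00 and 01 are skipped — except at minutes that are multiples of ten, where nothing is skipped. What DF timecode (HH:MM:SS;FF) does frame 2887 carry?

00:01:36;09

Ten DF minutes hold 17982 frames, so frame 2887 lies in block 0 (frames 0–17981) with 2887 frames into that block.
The block's first minute is 1800 frames and the rest 1798 each; 2887 frames reaches minute 1, so 0 × 18 + 1 × 2 = 2 labels have been skipped so far.
Adding those back, label number 2887 + 2 = 2889 at 30 labels/s is 96 s + 9 f = 0 h 1 min 36 s frame 9, i.e. 00:01:36;09.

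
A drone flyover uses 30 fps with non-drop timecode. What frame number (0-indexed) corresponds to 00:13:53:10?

frame 25000

Total seconds to the label: (0 × 3600 + 13 × 60 + 53) = 833.
Frame index = 833 × 30 + 10 = 25000.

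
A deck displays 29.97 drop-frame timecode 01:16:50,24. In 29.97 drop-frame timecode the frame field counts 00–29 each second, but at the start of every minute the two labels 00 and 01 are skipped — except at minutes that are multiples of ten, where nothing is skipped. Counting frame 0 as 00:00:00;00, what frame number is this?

As if non-drop at 30 labels/s: (1 × 3600 + 16 × 60 + 50) × 30 + 24 = 138324.
Minute boundaries passed: 76; those not divisible by 10: 76 − 7 = 69; dropped labels = 2 × 69 = 138.
Actual frame index = 138324 − 138 = 138186.

138186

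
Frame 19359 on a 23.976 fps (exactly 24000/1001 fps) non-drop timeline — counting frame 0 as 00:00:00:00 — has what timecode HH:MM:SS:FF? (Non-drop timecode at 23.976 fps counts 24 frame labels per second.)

19359 ÷ 24 = 806 full seconds, remainder 15 frames.
806 s = 0 h 13 min 26 s.
Timecode: 00:13:26:15.

00:13:26:15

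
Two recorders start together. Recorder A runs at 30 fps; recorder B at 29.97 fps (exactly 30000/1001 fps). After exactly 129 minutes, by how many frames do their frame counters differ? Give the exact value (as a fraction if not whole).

232200/1001 frames

129 min = 7740 s.
A emits 30 × 7740 = 232200 frames; B emits 30000/1001 × 7740 = 232200000/1001.
Difference = 232200/1001 frames (≈ 231.9680); B is behind A.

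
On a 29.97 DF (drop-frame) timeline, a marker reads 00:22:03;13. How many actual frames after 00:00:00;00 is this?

As if non-drop at 30 labels/s: (0 × 3600 + 22 × 60 + 3) × 30 + 13 = 39703.
Minute boundaries passed: 22; those not divisible by 10: 22 − 2 = 20; dropped labels = 2 × 20 = 40.
Actual frame index = 39703 − 40 = 39663.

39663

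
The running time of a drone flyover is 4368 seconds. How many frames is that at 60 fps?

262080 frames

Frames = 4368 × 60 = 262080.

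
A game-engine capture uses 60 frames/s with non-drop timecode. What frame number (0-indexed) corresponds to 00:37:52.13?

136333

Total seconds to the label: (0 × 3600 + 37 × 60 + 52) = 2272.
Frame index = 2272 × 60 + 13 = 136333.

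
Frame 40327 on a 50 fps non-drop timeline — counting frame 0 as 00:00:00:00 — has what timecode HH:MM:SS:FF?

00:13:26:27

40327 ÷ 50 = 806 full seconds, remainder 27 frames.
806 s = 0 h 13 min 26 s.
Timecode: 00:13:26:27.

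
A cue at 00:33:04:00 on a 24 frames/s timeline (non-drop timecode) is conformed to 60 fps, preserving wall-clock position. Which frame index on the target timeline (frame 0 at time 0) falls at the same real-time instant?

Source frame index: (0×3600 + 33×60 + 4) × 24 + 0 = 47616.
Real time: 47616 / (24) = 1984 s.
Target frame: (1984) × (60) = 119040.

frame 119040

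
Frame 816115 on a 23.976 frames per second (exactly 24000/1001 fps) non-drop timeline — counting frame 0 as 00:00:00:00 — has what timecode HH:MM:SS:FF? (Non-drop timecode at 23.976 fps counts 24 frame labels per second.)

816115 ÷ 24 = 34004 full seconds, remainder 19 frames.
34004 s = 9 h 26 min 44 s.
Timecode: 09:26:44:19.

09:26:44:19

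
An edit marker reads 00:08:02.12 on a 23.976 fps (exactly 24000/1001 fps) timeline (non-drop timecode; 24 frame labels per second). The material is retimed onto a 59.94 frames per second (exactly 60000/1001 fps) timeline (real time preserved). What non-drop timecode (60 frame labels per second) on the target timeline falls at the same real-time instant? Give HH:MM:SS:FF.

00:08:02:30

Source frame index: (0×3600 + 8×60 + 2) × 24 + 12 = 11580.
Real time: 11580 / (24000/1001) = 193193/400 s.
Target frame: (193193/400) × (60000/1001) = 28950.
At 60 labels/s: frame 28950 → 00:08:02:30.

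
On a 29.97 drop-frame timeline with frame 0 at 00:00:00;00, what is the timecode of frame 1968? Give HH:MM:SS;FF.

00:01:05;20

Each 10-minute DF block holds 10 × 60 × 30 − 9 × 2 = 17982 frames. 1968 ÷ 17982 → 0 full blocks, remainder 1968.
Within the partial block the first minute is 1800 frames and each further minute 1798, so 1 further minute boundary passed. Total skipped labels = 18 × 0 + 2 × 1 = 2.
Non-drop label index = 1968 + 2 = 1970; at 30 labels/s that is 00:01:05:20, i.e. DF 00:01:05;20.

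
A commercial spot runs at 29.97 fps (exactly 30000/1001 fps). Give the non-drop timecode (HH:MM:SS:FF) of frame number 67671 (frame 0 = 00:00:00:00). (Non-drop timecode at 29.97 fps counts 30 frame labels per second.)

67671 ÷ 30 = 2255 full seconds, remainder 21 frames.
2255 s = 0 h 37 min 35 s.
Timecode: 00:37:35:21.

00:37:35:21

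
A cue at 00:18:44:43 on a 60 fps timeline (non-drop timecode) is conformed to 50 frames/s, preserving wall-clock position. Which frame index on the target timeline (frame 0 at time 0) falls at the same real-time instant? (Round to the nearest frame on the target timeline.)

Source frame index: (0×3600 + 18×60 + 44) × 60 + 43 = 67483.
Real time: 67483 / (60) = 67483/60 s.
Target frame: (67483/60) × (50) = 337415/6 ≈ 56235.833 → 56236.

frame 56236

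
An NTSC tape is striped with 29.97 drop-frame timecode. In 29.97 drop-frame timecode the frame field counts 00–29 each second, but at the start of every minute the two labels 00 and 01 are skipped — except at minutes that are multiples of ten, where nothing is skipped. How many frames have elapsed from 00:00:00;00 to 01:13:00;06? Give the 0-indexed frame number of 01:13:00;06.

As if non-drop at 30 labels/s: (1 × 3600 + 13 × 60 + 0) × 30 + 6 = 131406.
Minute boundaries passed: 73; those not divisible by 10: 73 − 7 = 66; dropped labels = 2 × 66 = 132.
Actual frame index = 131406 − 132 = 131274.

131274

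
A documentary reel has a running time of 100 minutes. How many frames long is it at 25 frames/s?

150000 frames

100 min = 6000 s.
Frames = 6000 × 25 = 150000.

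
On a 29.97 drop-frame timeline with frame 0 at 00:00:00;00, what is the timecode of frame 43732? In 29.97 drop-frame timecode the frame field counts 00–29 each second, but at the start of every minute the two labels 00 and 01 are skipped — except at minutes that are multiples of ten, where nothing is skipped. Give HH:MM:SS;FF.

Ten DF minutes hold 17982 frames, so frame 43732 lies in block 2 (frames 35964–53945) with 7768 frames into that block.
The block's first minute is 1800 frames and the rest 1798 each; 7768 frames reaches minute 4, so 2 × 18 + 4 × 2 = 44 labels have been skipped so far.
Adding those back, label number 43732 + 44 = 43776 at 30 labels/s is 1459 s + 6 f = 0 h 24 min 19 s frame 6, i.e. 00:24:19;06.

00:24:19;06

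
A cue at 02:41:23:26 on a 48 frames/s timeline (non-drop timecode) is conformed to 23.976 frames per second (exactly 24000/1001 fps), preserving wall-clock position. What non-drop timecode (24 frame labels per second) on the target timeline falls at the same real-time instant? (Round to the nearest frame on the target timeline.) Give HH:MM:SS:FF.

02:41:13:21

Source frame index: (2×3600 + 41×60 + 23) × 48 + 26 = 464810.
Real time: 464810 / (48) = 232405/24 s.
Target frame: (232405/24) × (24000/1001) = 232405000/1001 ≈ 232172.827 → 232173.
At 24 labels/s: frame 232173 → 02:41:13:21.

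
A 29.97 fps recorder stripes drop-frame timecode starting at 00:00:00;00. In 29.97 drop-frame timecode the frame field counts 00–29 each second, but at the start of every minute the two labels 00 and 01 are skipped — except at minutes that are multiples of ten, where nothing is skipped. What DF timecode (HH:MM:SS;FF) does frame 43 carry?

Ten DF minutes hold 17982 frames, so frame 43 lies in block 0 (frames 0–17981) with 43 frames into that block.
The block's first minute is 1800 frames and the rest 1798 each; 43 frames reaches minute 0, so 0 × 18 + 0 × 2 = 0 labels have been skipped so far.
Adding those back, label number 43 + 0 = 43 at 30 labels/s is 1 s + 13 f = 0 h 0 min 1 s frame 13, i.e. 00:00:01;13.

00:00:01;13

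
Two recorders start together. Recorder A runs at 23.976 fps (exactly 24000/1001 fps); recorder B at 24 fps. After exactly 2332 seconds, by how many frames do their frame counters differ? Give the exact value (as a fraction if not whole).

A emits 24000/1001 × 2332 = 5088000/91 frames; B emits 24 × 2332 = 55968.
Difference = 5088/91 frames (≈ 55.9121); B is ahead of A.

5088/91 frames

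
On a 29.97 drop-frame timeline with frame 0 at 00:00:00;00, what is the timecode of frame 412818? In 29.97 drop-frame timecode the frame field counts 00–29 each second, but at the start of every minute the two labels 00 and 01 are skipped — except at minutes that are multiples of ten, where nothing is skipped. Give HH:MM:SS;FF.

Ten DF minutes hold 17982 frames, so frame 412818 lies in block 22 (frames 395604–413585) with 17214 frames into that block.
The block's first minute is 1800 frames and the rest 1798 each; 17214 frames reaches minute 9, so 22 × 18 + 9 × 2 = 414 labels have been skipped so far.
Adding those back, label number 412818 + 414 = 413232 at 30 labels/s is 13774 s + 12 f = 3 h 49 min 34 s frame 12, i.e. 03:49:34;12.

03:49:34;12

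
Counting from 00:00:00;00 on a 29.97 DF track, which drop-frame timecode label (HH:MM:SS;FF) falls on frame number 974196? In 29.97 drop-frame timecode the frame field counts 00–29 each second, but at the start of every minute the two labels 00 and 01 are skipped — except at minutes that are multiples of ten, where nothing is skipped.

09:01:45;20

Each 10-minute DF block holds 10 × 60 × 30 − 9 × 2 = 17982 frames. 974196 ÷ 17982 → 54 full blocks, remainder 3168.
Within the partial block the first minute is 1800 frames and each further minute 1798, so 1 further minute boundary passed. Total skipped labels = 18 × 54 + 2 × 1 = 974.
Non-drop label index = 974196 + 974 = 975170; at 30 labels/s that is 09:01:45:20, i.e. DF 09:01:45;20.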